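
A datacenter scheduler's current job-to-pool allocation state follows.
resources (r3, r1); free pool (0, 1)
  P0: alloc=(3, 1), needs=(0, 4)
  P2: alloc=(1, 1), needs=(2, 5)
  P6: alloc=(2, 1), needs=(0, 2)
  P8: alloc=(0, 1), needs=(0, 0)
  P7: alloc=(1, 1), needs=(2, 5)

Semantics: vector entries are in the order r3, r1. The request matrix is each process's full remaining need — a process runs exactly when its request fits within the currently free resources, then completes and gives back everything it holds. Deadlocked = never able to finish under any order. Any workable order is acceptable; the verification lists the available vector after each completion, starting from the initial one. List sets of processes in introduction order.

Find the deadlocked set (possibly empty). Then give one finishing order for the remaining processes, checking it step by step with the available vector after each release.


Deadlocked set: P0, P2 and P7.
Key observation: r1 is the bottleneck — with P8, P6 done the pool holds (2, 3), short of every remaining need.
A valid finishing order for the others: P8, P6. Walking it through:
  pool = (0, 1)
  P8 needs (0, 0) <= (0, 1) -> finishes; pool += (0, 1) = (0, 2)
  P6 needs (0, 2) <= (0, 2) -> finishes; pool += (2, 1) = (2, 3)
The blocked processes can never fit:
  blocked: P0 wants (0, 4), pool (2, 3) — not enough r1
  blocked: P2 wants (2, 5), pool (2, 3) — not enough r1
  blocked: P7 wants (2, 5), pool (2, 3) — not enough r1


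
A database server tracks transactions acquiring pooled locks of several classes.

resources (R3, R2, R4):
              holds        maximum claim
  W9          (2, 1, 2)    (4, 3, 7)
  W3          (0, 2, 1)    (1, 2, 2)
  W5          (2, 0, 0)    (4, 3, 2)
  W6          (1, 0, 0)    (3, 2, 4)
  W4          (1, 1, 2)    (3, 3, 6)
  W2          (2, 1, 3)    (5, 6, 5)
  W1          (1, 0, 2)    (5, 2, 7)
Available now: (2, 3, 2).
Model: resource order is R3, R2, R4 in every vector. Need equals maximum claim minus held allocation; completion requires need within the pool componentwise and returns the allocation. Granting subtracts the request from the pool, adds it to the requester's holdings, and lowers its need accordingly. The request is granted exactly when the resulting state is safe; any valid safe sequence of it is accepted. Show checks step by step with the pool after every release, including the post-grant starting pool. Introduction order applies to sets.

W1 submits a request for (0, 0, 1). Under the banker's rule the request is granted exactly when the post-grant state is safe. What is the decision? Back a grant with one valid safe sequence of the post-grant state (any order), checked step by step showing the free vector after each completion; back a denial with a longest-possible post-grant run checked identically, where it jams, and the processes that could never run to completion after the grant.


GRANT. The post-grant state is safe; one safe sequence: W3, W5, W2, W1, W6, W9, W4.
Key observation: (2, 3, 1) free after granting still covers W3 first, and each release covers the next.
Check on the post-grant state, step by step:
  pool = (2, 3, 1)
  W3 needs (1, 0, 1) <= (2, 3, 1) -> finishes; pool += (0, 2, 1) = (2, 5, 2)
  W5 needs (2, 3, 2) <= (2, 5, 2) -> finishes; pool += (2, 0, 0) = (4, 5, 2)
  W2 needs (3, 5, 2) <= (4, 5, 2) -> finishes; pool += (2, 1, 3) = (6, 6, 5)
  W1 needs (4, 2, 4) <= (6, 6, 5) -> finishes; pool += (1, 0, 3) = (7, 6, 8)
  W6 needs (2, 2, 4) <= (7, 6, 8) -> finishes; pool += (1, 0, 0) = (8, 6, 8)
  W9 needs (2, 2, 5) <= (8, 6, 8) -> finishes; pool += (2, 1, 2) = (10, 7, 10)
  W4 needs (2, 2, 4) <= (10, 7, 10) -> finishes; pool += (1, 1, 2) = (11, 8, 12)


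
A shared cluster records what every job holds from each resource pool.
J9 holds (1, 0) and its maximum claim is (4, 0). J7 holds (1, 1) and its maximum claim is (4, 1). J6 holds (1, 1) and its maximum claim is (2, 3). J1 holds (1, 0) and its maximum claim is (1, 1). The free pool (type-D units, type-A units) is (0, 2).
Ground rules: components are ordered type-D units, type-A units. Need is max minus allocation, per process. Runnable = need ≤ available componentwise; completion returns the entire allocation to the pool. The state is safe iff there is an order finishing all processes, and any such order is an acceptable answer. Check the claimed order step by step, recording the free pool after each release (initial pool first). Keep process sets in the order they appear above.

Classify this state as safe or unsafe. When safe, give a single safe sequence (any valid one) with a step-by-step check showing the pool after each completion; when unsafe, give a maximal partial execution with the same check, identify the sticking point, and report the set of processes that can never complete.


UNSAFE — no complete ordering exists.
Key observation: after J1, J6 complete, (2, 3) is the best the pool ever gets, yet each leftover process wants more type-D units.
A maximal execution: J1, J6 — then nothing else fits. Walking it through:
  pool = (0, 2)
  J1 needs (0, 1) <= (0, 2) -> finishes; pool += (1, 0) = (1, 2)
  J6 needs (1, 2) <= (1, 2) -> finishes; pool += (1, 1) = (2, 3)
  J9 still needs (3, 0) but only (2, 3) is free — short on type-D units
  J7 still needs (3, 0) but only (2, 3) is free — short on type-D units
Permanently blocked: J9 and J7.


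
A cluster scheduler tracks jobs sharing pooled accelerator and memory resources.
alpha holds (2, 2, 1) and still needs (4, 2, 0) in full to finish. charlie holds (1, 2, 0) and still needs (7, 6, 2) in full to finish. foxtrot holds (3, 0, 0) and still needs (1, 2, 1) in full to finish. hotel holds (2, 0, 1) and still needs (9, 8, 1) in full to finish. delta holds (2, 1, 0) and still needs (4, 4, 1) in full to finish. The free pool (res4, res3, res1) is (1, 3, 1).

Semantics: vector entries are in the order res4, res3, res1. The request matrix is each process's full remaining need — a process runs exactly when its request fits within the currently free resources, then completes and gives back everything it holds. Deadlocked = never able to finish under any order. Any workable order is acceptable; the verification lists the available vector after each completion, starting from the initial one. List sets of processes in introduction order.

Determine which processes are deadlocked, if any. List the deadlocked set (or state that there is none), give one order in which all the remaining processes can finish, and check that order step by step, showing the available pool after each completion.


Nothing here is deadlocked.
Key observation: beginning at foxtrot, releases accumulate fast enough that every process eventually fits.
A valid finishing order for the others: foxtrot, alpha, delta, charlie, hotel. Verifying each step:
  pool = (1, 3, 1)
  foxtrot needs (1, 2, 1) <= (1, 3, 1) -> finishes; pool += (3, 0, 0) = (4, 3, 1)
  alpha needs (4, 2, 0) <= (4, 3, 1) -> finishes; pool += (2, 2, 1) = (6, 5, 2)
  delta needs (4, 4, 1) <= (6, 5, 2) -> finishes; pool += (2, 1, 0) = (8, 6, 2)
  charlie needs (7, 6, 2) <= (8, 6, 2) -> finishes; pool += (1, 2, 0) = (9, 8, 2)
  hotel needs (9, 8, 1) <= (9, 8, 2) -> finishes; pool += (2, 0, 1) = (11, 8, 3)


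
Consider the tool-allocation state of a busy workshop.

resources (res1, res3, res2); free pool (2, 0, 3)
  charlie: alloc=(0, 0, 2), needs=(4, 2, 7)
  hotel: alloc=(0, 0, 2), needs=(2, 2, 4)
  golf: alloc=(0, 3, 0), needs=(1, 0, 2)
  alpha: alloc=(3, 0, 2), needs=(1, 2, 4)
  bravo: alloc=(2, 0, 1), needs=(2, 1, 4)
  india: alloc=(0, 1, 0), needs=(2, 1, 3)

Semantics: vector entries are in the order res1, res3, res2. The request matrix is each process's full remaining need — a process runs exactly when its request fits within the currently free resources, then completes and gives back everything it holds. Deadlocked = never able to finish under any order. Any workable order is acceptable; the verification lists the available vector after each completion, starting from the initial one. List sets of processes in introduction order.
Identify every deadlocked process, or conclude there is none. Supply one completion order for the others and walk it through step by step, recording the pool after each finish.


Deadlocked: charlie, hotel, alpha and bravo.
Key observation: res2 is the bottleneck — with golf, india done the pool holds (2, 4, 3), short of every remaining need.
A valid finishing order for the others: golf, india. Walking it through:
  pool = (2, 0, 3)
  golf: need (1, 0, 2) fits (2, 0, 3); releases (0, 3, 0), pool now (2, 3, 3)
  india: need (2, 1, 3) fits (2, 3, 3); releases (0, 1, 0), pool now (2, 4, 3)
None of the blocked processes ever fits:
  charlie cannot run: need (4, 2, 7) vs free (2, 4, 3) (insufficient res1 and res2)
  hotel cannot run: need (2, 2, 4) vs free (2, 4, 3) (insufficient res2)
  alpha cannot run: need (1, 2, 4) vs free (2, 4, 3) (insufficient res2)
  bravo cannot run: need (2, 1, 4) vs free (2, 4, 3) (insufficient res2)


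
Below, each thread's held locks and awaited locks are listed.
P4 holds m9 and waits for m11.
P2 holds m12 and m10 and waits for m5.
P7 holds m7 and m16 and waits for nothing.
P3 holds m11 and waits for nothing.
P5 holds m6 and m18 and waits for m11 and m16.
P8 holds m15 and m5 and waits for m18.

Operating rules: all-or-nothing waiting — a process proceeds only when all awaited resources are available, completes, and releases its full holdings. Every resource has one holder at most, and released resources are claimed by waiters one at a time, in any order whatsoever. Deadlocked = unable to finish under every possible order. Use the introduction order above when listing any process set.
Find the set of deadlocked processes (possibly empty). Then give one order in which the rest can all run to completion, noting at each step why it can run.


No process is deadlocked.
Key observation: the wait relation is loop-free; peeling off processes with no waits unwinds the whole state.
One completion order for the rest: P7, P3, P5, P8, P2, P4.
Check, step by step:
  run P7 (it waits on nothing); releases m7 and m16
  run P3 (it waits on nothing); releases m11
  P5 waits on m11 and m16 — all released -> runs and releases m6 and m18
  P8 waits on m18 — all released -> runs and releases m15 and m5
  P2 waits on m5 — all released -> runs and releases m12 and m10
  P4 waits on m11 — all released -> runs and releases m9


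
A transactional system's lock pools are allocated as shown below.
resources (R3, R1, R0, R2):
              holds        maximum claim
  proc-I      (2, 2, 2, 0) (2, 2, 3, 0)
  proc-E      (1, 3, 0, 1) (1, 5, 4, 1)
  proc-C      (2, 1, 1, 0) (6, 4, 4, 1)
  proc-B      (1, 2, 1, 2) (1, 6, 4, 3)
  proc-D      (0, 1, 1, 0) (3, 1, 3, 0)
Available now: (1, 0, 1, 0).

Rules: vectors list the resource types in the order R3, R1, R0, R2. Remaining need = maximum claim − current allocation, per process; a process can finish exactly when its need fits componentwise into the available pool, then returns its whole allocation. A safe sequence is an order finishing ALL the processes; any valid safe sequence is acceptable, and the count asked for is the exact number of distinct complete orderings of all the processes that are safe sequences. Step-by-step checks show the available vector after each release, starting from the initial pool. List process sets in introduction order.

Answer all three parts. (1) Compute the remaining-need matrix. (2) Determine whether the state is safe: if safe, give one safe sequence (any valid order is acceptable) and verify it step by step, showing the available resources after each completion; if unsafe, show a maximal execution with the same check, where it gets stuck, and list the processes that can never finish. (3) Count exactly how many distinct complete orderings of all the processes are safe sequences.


(1) Need matrix, components ordered R3, R1, R0, R2:
  proc-I: (0, 0, 1, 0)
  proc-E: (0, 2, 4, 0)
  proc-C: (4, 3, 3, 1)
  proc-B: (0, 4, 3, 1)
  proc-D: (3, 0, 2, 0)
(2) SAFE, for example via the order proc-I, proc-D, proc-E, proc-B, proc-C.
Key observation: reading the order forward, proc-I is the first process whose need (0, 0, 1, 0) meets the free pool (1, 0, 1, 0) exactly on a resource it requests.
Step-by-step check:
  pool = (1, 0, 1, 0)
  run proc-I (needs (0, 0, 1, 0), free (1, 0, 1, 0)); after release of (2, 2, 2, 0) the pool is (3, 2, 3, 0)
  run proc-D (needs (3, 0, 2, 0), free (3, 2, 3, 0)); after release of (0, 1, 1, 0) the pool is (3, 3, 4, 0)
  run proc-E (needs (0, 2, 4, 0), free (3, 3, 4, 0)); after release of (1, 3, 0, 1) the pool is (4, 6, 4, 1)
  run proc-B (needs (0, 4, 3, 1), free (4, 6, 4, 1)); after release of (1, 2, 1, 2) the pool is (5, 8, 5, 3)
  run proc-C (needs (4, 3, 3, 1), free (5, 8, 5, 3)); after release of (2, 1, 1, 0) the pool is (7, 9, 6, 3)
(3) Precisely 2 of the possible complete orderings are safe sequences.


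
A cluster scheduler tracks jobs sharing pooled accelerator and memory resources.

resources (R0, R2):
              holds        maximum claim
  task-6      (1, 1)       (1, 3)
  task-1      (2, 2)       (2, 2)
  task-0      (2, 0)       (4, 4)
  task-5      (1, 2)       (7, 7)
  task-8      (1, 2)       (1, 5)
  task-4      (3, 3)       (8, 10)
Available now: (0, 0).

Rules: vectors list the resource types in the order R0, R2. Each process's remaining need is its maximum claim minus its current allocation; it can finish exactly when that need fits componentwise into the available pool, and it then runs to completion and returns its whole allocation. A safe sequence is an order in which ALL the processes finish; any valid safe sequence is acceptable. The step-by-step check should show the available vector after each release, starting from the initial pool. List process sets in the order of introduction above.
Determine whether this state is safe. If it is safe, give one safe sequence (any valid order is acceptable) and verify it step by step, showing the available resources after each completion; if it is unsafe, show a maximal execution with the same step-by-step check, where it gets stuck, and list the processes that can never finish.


The state is SAFE; one workable sequence: task-1, task-6, task-8, task-0, task-5, task-4.
Key observation: at task-6 the run first touches a limit — (0, 2) against (2, 2), exact on a resource it actually requests.
Walking it through:
  pool = (0, 0)
  task-1 needs (0, 0) <= (0, 0) -> finishes; pool += (2, 2) = (2, 2)
  task-6 needs (0, 2) <= (2, 2) -> finishes; pool += (1, 1) = (3, 3)
  task-8 needs (0, 3) <= (3, 3) -> finishes; pool += (1, 2) = (4, 5)
  task-0 needs (2, 4) <= (4, 5) -> finishes; pool += (2, 0) = (6, 5)
  task-5 needs (6, 5) <= (6, 5) -> finishes; pool += (1, 2) = (7, 7)
  task-4 needs (5, 7) <= (7, 7) -> finishes; pool += (3, 3) = (10, 10)


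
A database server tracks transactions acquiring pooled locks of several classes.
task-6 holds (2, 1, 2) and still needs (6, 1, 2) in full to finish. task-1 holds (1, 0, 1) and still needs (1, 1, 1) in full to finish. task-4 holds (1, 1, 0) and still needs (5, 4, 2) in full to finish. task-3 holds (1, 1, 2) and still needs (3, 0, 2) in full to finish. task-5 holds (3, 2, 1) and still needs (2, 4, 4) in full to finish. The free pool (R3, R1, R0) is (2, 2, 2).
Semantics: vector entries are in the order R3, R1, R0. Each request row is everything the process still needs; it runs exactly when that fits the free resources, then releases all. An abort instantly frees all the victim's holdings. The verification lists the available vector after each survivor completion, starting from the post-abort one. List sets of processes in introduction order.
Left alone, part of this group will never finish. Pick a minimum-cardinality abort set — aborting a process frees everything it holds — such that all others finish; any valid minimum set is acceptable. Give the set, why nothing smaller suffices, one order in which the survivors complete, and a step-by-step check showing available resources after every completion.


Abort task-5.
Key observation: aborting task-5 returns (3, 2, 1), and task-4 — hopeless before — runs at step 2 with the returned capacity in the pool.
Minimality: the empty abort set fails — the state is deadlocked as it stands.
One survivor order: task-1, task-4, task-6, task-3. Verifying each step (post-abort pool first):
  pool = (5, 4, 3)
  task-1 needs (1, 1, 1) <= (5, 4, 3) -> finishes; pool += (1, 0, 1) = (6, 4, 4)
  task-4 needs (5, 4, 2) <= (6, 4, 4) -> finishes; pool += (1, 1, 0) = (7, 5, 4)
  task-6 needs (6, 1, 2) <= (7, 5, 4) -> finishes; pool += (2, 1, 2) = (9, 6, 6)
  task-3 needs (3, 0, 2) <= (9, 6, 6) -> finishes; pool += (1, 1, 2) = (10, 7, 8)


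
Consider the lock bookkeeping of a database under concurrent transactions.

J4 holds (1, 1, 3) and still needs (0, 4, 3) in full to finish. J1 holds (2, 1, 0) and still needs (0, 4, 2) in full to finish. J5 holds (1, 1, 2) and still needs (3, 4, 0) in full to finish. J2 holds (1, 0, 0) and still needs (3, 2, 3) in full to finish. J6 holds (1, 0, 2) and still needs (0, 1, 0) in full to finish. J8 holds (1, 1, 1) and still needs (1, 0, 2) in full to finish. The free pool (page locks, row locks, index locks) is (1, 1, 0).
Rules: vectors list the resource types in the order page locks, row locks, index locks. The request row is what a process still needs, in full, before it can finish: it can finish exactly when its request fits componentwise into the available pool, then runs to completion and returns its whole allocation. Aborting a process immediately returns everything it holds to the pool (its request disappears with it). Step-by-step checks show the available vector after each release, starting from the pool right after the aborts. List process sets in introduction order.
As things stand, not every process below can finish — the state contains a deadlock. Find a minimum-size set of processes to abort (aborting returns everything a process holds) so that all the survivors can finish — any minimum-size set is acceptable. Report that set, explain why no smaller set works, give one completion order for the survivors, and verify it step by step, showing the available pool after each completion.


The answer: abort J1 and J5.
Key observation: the deadlocked J4 becomes finishable only because J1 and J5 released (3, 2, 2); it completes at step 3 below.
No one abort is enough; case by case: J4 alone leaves J1 blocked (short on row locks); J1 alone leaves J4 blocked (short on row locks); J5 alone leaves J4 blocked (short on row locks); J2 alone leaves J4 blocked (short on row locks); J6 alone leaves J4 blocked (short on row locks); J8 alone leaves J4 blocked (short on row locks).
One survivor order: J8, J2, J4, J6. Verifying each step (post-abort pool first):
  pool = (4, 3, 2)
  J8: need (1, 0, 2) fits (4, 3, 2); releases (1, 1, 1), pool now (5, 4, 3)
  J2: need (3, 2, 3) fits (5, 4, 3); releases (1, 0, 0), pool now (6, 4, 3)
  J4: need (0, 4, 3) fits (6, 4, 3); releases (1, 1, 3), pool now (7, 5, 6)
  J6: need (0, 1, 0) fits (7, 5, 6); releases (1, 0, 2), pool now (8, 5, 8)


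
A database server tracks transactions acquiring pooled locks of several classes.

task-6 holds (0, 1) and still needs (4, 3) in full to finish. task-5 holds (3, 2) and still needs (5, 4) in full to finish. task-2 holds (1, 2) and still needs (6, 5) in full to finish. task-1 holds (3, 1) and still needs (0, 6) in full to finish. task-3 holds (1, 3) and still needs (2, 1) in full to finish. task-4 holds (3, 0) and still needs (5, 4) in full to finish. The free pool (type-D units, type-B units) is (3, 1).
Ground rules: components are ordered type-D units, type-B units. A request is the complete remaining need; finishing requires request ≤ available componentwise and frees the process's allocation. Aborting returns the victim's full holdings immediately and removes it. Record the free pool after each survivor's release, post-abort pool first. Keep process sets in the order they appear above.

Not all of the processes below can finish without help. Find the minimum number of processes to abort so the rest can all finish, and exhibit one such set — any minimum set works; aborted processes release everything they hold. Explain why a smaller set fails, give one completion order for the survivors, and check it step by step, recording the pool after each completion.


Abort task-1.
Key observation: before aborting task-1, task-5 was permanently blocked — no order could ever run it; afterwards it completes at step 3.
Minimality: the empty abort set fails — the state is deadlocked as it stands.
The survivors complete as task-3, task-6, task-5, task-4, task-2. Check, step by step (starting from the post-abort pool):
  pool = (6, 2)
  task-3: need (2, 1) fits (6, 2); releases (1, 3), pool now (7, 5)
  task-6: need (4, 3) fits (7, 5); releases (0, 1), pool now (7, 6)
  task-5: need (5, 4) fits (7, 6); releases (3, 2), pool now (10, 8)
  task-4: need (5, 4) fits (10, 8); releases (3, 0), pool now (13, 8)
  task-2: need (6, 5) fits (13, 8); releases (1, 2), pool now (14, 10)


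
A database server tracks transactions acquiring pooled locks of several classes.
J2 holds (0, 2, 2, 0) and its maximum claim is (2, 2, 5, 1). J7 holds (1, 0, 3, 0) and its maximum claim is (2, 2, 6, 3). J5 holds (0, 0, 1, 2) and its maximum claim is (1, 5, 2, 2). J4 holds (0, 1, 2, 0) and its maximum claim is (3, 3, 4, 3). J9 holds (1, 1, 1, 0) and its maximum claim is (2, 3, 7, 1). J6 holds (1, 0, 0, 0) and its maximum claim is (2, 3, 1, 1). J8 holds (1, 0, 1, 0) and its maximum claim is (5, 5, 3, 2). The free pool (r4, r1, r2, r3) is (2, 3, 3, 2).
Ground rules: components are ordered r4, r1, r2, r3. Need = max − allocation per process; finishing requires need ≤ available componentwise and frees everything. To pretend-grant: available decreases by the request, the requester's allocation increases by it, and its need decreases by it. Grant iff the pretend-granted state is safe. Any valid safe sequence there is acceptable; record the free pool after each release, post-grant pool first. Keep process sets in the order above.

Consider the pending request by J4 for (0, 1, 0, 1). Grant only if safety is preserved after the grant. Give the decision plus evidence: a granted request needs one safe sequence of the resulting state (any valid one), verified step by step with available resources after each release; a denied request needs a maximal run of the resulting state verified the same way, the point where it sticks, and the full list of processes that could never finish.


DENY. Granting would leave the state unsafe.
Key observation: after J2, J6 the pool peaks at (3, 4, 5, 1), and each blocked process is short somewhere: J7 on r3; J5 on r1; J4 on r3; J9 on r2; J8 on r4, r1, r3.
After a pretend grant, a maximal execution: J2, J6 — then nothing else fits. Step-by-step check:
  pool = (2, 2, 3, 1)
  J2 needs (2, 0, 3, 1) <= (2, 2, 3, 1) -> finishes; pool += (0, 2, 2, 0) = (2, 4, 5, 1)
  J6 needs (1, 3, 1, 1) <= (2, 4, 5, 1) -> finishes; pool += (1, 0, 0, 0) = (3, 4, 5, 1)
  J7 still needs (1, 2, 3, 3) but only (3, 4, 5, 1) is free — short on r3
  J5 still needs (1, 5, 1, 0) but only (3, 4, 5, 1) is free — short on r1
  J4 still needs (3, 1, 2, 2) but only (3, 4, 5, 1) is free — short on r3
  J9 still needs (1, 2, 6, 1) but only (3, 4, 5, 1) is free — short on r2
  J8 still needs (4, 5, 2, 2) but only (3, 4, 5, 1) is free — short on r4, r1 and r3
Post-grant, the permanently blocked set is J7, J5, J4, J9 and J8.


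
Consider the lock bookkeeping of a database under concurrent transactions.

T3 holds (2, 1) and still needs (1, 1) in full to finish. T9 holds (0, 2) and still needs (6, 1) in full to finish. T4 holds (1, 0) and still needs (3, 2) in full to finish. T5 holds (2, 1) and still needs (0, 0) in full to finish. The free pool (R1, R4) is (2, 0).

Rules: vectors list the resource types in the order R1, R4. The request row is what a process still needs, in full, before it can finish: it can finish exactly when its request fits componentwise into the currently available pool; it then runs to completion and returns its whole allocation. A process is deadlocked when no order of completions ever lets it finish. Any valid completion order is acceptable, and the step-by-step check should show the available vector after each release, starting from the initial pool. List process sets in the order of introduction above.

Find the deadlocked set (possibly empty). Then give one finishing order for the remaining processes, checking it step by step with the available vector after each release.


The deadlocked set is empty.
Key observation: there is always a runnable process — T5 first — so the state unwinds completely.
The rest can finish in the order T5, T3, T9, T4. Step-by-step check:
  pool = (2, 0)
  run T5 (needs (0, 0), free (2, 0)); after release of (2, 1) the pool is (4, 1)
  run T3 (needs (1, 1), free (4, 1)); after release of (2, 1) the pool is (6, 2)
  run T9 (needs (6, 1), free (6, 2)); after release of (0, 2) the pool is (6, 4)
  run T4 (needs (3, 2), free (6, 4)); after release of (1, 0) the pool is (7, 4)


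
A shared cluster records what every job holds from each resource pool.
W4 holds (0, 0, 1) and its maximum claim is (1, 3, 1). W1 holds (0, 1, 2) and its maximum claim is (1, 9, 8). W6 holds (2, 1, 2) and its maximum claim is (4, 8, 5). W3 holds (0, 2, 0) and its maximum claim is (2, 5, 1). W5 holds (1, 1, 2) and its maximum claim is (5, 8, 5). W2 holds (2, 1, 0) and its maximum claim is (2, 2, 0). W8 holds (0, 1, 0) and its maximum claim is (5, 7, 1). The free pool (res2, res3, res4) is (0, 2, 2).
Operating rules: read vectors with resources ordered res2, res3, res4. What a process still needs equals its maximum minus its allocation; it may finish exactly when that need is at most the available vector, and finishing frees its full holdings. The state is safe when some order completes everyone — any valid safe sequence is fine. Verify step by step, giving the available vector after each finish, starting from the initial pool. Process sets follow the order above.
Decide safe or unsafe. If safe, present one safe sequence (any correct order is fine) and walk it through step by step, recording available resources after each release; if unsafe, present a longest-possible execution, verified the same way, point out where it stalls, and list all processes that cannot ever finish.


UNSAFE.
Key observation: once W2, W3, W4 finish, the pool peaks at (2, 5, 3) — and every remaining process still needs more res3 than that.
A maximal execution: W2, W3, W4 — then nothing else fits. Step-by-step check:
  pool = (0, 2, 2)
  run W2 (needs (0, 1, 0), free (0, 2, 2)); after release of (2, 1, 0) the pool is (2, 3, 2)
  run W3 (needs (2, 3, 1), free (2, 3, 2)); after release of (0, 2, 0) the pool is (2, 5, 2)
  run W4 (needs (1, 3, 0), free (2, 5, 2)); after release of (0, 0, 1) the pool is (2, 5, 3)
  blocked: W1 wants (1, 8, 6), pool (2, 5, 3) — not enough res3 and res4
  blocked: W6 wants (2, 7, 3), pool (2, 5, 3) — not enough res3
  blocked: W5 wants (4, 7, 3), pool (2, 5, 3) — not enough res2 and res3
  blocked: W8 wants (5, 6, 1), pool (2, 5, 3) — not enough res2 and res3
Never able to finish: W1, W6, W5 and W8.


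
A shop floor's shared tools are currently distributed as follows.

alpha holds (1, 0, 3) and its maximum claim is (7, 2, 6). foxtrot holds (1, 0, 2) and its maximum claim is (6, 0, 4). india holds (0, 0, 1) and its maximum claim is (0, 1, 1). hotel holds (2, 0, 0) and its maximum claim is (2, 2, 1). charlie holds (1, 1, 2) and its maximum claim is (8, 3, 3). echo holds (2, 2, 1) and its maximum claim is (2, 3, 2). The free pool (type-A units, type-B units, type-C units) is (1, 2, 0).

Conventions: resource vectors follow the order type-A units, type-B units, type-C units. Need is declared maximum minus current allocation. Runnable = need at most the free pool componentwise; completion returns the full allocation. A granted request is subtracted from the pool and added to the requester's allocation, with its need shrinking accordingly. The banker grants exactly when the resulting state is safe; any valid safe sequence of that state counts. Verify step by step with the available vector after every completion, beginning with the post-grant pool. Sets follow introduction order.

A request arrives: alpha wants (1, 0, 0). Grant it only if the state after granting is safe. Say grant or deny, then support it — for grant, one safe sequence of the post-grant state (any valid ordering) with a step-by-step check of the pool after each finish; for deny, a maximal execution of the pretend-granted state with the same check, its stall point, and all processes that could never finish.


DENY. Granting would leave the state unsafe.
Key observation: the wall is type-A units: completing india, echo, hotel brings the pool only to (4, 4, 2), and all the rest need more.
Pretend the grant happened; the run india, echo, hotel goes as far as possible. Verifying each step:
  pool = (0, 2, 0)
  india: need (0, 1, 0) fits (0, 2, 0); releases (0, 0, 1), pool now (0, 2, 1)
  echo: need (0, 1, 1) fits (0, 2, 1); releases (2, 2, 1), pool now (2, 4, 2)
  hotel: need (0, 2, 1) fits (2, 4, 2); releases (2, 0, 0), pool now (4, 4, 2)
  blocked: alpha wants (5, 2, 3), pool (4, 4, 2) — not enough type-A units and type-C units
  blocked: foxtrot wants (5, 0, 2), pool (4, 4, 2) — not enough type-A units
  blocked: charlie wants (7, 2, 1), pool (4, 4, 2) — not enough type-A units
Processes that could never finish after the grant: alpha, foxtrot and charlie.


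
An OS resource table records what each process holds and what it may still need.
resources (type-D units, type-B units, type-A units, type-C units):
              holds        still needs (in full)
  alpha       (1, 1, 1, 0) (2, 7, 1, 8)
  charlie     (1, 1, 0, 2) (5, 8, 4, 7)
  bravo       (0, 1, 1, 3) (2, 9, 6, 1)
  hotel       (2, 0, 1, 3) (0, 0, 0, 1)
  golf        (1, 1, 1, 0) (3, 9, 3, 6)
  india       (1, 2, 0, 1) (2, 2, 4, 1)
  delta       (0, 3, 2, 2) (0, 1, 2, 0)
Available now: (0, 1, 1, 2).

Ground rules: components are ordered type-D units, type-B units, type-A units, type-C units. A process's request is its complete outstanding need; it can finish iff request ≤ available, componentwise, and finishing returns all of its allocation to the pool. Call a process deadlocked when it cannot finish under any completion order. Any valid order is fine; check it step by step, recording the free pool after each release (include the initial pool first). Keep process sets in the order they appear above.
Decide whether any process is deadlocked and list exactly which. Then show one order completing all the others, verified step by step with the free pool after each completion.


The deadlocked set is alpha, charlie, bravo and golf.
Key observation: hotel, delta, india can finish, but then (3, 6, 4, 8) is all there is, and the blocked group's type-B units demands exceed it.
The rest can finish in the order hotel, delta, india. Step-by-step check:
  pool = (0, 1, 1, 2)
  run hotel (needs (0, 0, 0, 1), free (0, 1, 1, 2)); after release of (2, 0, 1, 3) the pool is (2, 1, 2, 5)
  run delta (needs (0, 1, 2, 0), free (2, 1, 2, 5)); after release of (0, 3, 2, 2) the pool is (2, 4, 4, 7)
  run india (needs (2, 2, 4, 1), free (2, 4, 4, 7)); after release of (1, 2, 0, 1) the pool is (3, 6, 4, 8)
The stuck group stays short no matter what:
  alpha still needs (2, 7, 1, 8) but only (3, 6, 4, 8) is free — short on type-B units
  charlie still needs (5, 8, 4, 7) but only (3, 6, 4, 8) is free — short on type-D units and type-B units
  bravo still needs (2, 9, 6, 1) but only (3, 6, 4, 8) is free — short on type-B units and type-A units
  golf still needs (3, 9, 3, 6) but only (3, 6, 4, 8) is free — short on type-B units


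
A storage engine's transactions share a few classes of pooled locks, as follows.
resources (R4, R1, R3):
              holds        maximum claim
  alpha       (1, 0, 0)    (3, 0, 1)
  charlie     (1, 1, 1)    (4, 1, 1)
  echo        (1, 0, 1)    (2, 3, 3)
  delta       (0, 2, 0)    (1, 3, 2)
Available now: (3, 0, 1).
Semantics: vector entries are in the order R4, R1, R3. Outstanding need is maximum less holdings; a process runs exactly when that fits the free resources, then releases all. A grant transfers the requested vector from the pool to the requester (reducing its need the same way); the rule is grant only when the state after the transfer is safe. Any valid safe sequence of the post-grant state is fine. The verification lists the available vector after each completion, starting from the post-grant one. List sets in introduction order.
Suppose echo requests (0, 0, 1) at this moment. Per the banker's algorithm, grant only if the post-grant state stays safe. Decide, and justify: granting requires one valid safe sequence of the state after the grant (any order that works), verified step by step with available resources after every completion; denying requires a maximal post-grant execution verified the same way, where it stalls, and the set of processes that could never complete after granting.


DENY: after the grant no complete ordering would exist.
Key observation: after charlie, alpha the pool peaks at (5, 1, 1), and each blocked process is short somewhere: echo on R1; delta on R3.
On the post-grant state, charlie, alpha is a maximal run — nothing extends it. Verifying each step:
  pool = (3, 0, 0)
  run charlie (needs (3, 0, 0), free (3, 0, 0)); after release of (1, 1, 1) the pool is (4, 1, 1)
  run alpha (needs (2, 0, 1), free (4, 1, 1)); after release of (1, 0, 0) the pool is (5, 1, 1)
  blocked: echo wants (1, 3, 1), pool (5, 1, 1) — not enough R1
  blocked: delta wants (1, 1, 2), pool (5, 1, 1) — not enough R3
Processes that could never finish after the grant: echo and delta.


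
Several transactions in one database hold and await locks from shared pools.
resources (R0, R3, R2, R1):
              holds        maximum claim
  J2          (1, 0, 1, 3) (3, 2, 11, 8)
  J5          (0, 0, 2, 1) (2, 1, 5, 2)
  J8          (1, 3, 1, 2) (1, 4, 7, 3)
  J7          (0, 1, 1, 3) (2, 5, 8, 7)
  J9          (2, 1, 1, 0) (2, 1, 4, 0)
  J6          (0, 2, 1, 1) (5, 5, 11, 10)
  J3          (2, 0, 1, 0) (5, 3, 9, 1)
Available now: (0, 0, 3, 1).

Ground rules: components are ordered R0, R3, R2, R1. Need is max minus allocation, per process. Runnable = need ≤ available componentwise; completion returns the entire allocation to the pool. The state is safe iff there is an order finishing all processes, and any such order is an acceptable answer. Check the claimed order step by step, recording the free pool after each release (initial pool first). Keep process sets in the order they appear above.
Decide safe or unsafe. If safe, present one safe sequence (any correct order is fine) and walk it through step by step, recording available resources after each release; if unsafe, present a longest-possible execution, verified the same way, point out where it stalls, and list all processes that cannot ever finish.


UNSAFE.
Key observation: the wall is R2: completing J9, J5, J8, J7, J3 brings the pool only to (5, 5, 9, 7), and all the rest need more.
A maximal execution: J9, J5, J8, J7, J3 — then nothing else fits. Step-by-step check:
  pool = (0, 0, 3, 1)
  J9 needs (0, 0, 3, 0) <= (0, 0, 3, 1) -> finishes; pool += (2, 1, 1, 0) = (2, 1, 4, 1)
  J5 needs (2, 1, 3, 1) <= (2, 1, 4, 1) -> finishes; pool += (0, 0, 2, 1) = (2, 1, 6, 2)
  J8 needs (0, 1, 6, 1) <= (2, 1, 6, 2) -> finishes; pool += (1, 3, 1, 2) = (3, 4, 7, 4)
  J7 needs (2, 4, 7, 4) <= (3, 4, 7, 4) -> finishes; pool += (0, 1, 1, 3) = (3, 5, 8, 7)
  J3 needs (3, 3, 8, 1) <= (3, 5, 8, 7) -> finishes; pool += (2, 0, 1, 0) = (5, 5, 9, 7)
  J2 cannot run: need (2, 2, 10, 5) vs free (5, 5, 9, 7) (insufficient R2)
  J6 cannot run: need (5, 3, 10, 9) vs free (5, 5, 9, 7) (insufficient R2 and R1)
Permanently blocked: J2 and J6.


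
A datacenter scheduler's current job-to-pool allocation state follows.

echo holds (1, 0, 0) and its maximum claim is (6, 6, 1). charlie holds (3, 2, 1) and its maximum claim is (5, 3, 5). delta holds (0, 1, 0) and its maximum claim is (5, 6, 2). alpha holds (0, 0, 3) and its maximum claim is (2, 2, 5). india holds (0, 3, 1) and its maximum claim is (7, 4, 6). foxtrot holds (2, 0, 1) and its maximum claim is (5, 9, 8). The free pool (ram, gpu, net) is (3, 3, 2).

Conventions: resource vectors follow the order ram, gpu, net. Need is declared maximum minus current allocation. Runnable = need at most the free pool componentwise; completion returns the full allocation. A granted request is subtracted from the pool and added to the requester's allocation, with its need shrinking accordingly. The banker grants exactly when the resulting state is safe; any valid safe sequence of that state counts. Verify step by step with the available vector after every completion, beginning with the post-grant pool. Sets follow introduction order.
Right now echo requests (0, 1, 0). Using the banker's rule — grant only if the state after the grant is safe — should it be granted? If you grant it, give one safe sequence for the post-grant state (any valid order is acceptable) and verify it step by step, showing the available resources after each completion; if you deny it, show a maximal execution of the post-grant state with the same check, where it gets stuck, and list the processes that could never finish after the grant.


DENY. Granting would leave the state unsafe.
Key observation: after alpha, charlie the pool peaks at (6, 4, 6), and each blocked process is short somewhere: echo on gpu; delta on gpu; india on ram; foxtrot on gpu, net.
Pretend the grant happened; the run alpha, charlie goes as far as possible. Walking it through:
  pool = (3, 2, 2)
  run alpha (needs (2, 2, 2), free (3, 2, 2)); after release of (0, 0, 3) the pool is (3, 2, 5)
  run charlie (needs (2, 1, 4), free (3, 2, 5)); after release of (3, 2, 1) the pool is (6, 4, 6)
  blocked: echo wants (5, 5, 1), pool (6, 4, 6) — not enough gpu
  blocked: delta wants (5, 5, 2), pool (6, 4, 6) — not enough gpu
  blocked: india wants (7, 1, 5), pool (6, 4, 6) — not enough ram
  blocked: foxtrot wants (3, 9, 7), pool (6, 4, 6) — not enough gpu and net
Processes that could never finish after the grant: echo, delta, india and foxtrot.


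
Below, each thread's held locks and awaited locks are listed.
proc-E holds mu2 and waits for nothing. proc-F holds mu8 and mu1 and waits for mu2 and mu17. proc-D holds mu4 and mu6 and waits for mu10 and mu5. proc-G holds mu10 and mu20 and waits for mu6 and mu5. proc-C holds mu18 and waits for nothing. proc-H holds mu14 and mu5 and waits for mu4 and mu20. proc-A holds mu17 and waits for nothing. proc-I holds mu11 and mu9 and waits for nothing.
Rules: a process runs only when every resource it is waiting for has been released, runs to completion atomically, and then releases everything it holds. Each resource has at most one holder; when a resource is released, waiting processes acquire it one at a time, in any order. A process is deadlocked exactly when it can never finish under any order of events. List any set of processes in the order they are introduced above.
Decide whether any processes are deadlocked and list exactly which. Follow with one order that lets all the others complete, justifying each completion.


Deadlocked set: proc-D, proc-G and proc-H.
Key observation: proc-D -> proc-G -> proc-D is a circular wait — nothing in it can go first; proc-H is caught in further circular waits.
One completion order for the rest: proc-I, proc-A, proc-C, proc-E, proc-F.
Step-by-step check:
  run proc-I (it waits on nothing); releases mu11 and mu9
  run proc-A (it waits on nothing); releases mu17
  run proc-C (it waits on nothing); releases mu18
  run proc-E (it waits on nothing); releases mu2
  proc-F: everything it awaited (mu2 and mu17) is free; runs, freeing mu8 and mu1


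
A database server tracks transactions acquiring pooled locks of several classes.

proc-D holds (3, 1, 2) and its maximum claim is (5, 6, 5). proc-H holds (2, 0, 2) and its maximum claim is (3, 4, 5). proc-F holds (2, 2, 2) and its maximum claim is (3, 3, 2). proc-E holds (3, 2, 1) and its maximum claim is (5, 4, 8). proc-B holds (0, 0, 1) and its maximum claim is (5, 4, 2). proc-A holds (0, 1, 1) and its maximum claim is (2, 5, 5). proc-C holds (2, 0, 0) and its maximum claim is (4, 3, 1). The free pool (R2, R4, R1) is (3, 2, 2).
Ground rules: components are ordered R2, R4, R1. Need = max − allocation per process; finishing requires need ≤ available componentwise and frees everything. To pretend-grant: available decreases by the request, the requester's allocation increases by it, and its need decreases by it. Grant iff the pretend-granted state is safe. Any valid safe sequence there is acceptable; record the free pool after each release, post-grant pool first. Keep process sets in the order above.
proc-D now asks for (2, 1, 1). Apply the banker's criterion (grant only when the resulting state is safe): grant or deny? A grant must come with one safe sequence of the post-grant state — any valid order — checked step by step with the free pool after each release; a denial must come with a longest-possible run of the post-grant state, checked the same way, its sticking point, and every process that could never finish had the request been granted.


DENY: after the grant no complete ordering would exist.
Key observation: after proc-F, proc-C the pool peaks at (5, 3, 3), and each blocked process is short somewhere: proc-D on R4; proc-H on R4; proc-E on R1; proc-B on R4; proc-A on R4, R1.
On the post-grant state, proc-F, proc-C is a maximal run — nothing extends it. Verifying each step:
  pool = (1, 1, 1)
  run proc-F (needs (1, 1, 0), free (1, 1, 1)); after release of (2, 2, 2) the pool is (3, 3, 3)
  run proc-C (needs (2, 3, 1), free (3, 3, 3)); after release of (2, 0, 0) the pool is (5, 3, 3)
  proc-D cannot run: need (0, 4, 2) vs free (5, 3, 3) (insufficient R4)
  proc-H cannot run: need (1, 4, 3) vs free (5, 3, 3) (insufficient R4)
  proc-E cannot run: need (2, 2, 7) vs free (5, 3, 3) (insufficient R1)
  proc-B cannot run: need (5, 4, 1) vs free (5, 3, 3) (insufficient R4)
  proc-A cannot run: need (2, 4, 4) vs free (5, 3, 3) (insufficient R4 and R1)
Processes that could never finish after the grant: proc-D, proc-H, proc-E, proc-B and proc-A.
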